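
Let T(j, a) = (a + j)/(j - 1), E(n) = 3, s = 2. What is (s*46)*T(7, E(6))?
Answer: 460/3 ≈ 153.33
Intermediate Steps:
T(j, a) = (a + j)/(-1 + j)
(s*46)*T(7, E(6)) = (2*46)*((3 + 7)/(-1 + 7)) = 92*(10/6) = 92*((⅙)*10) = 92*(5/3) = 460/3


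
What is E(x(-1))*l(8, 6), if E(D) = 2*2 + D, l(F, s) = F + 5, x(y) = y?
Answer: 39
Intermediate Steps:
l(F, s) = 5 + F
E(D) = 4 + D
E(x(-1))*l(8, 6) = (4 - 1)*(5 + 8) = 3*13 = 39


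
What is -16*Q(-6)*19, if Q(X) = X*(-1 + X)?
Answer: -12768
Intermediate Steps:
-16*Q(-6)*19 = -(-96)*(-1 - 6)*19 = -(-96)*(-7)*19 = -16*42*19 = -672*19 = -12768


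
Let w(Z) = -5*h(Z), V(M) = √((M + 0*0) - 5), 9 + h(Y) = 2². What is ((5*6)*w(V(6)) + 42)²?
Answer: 627264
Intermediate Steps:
h(Y) = -5 (h(Y) = -9 + 2² = -9 + 4 = -5)
V(M) = √(-5 + M) (V(M) = √((M + 0) - 5) = √(M - 5) = √(-5 + M))
w(Z) = 25 (w(Z) = -5*(-5) = 25)
((5*6)*w(V(6)) + 42)² = ((5*6)*25 + 42)² = (30*25 + 42)² = (750 + 42)² = 792² = 627264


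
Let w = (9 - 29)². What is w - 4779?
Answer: -4379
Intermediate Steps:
w = 400 (w = (-20)² = 400)
w - 4779 = 400 - 4779 = -4379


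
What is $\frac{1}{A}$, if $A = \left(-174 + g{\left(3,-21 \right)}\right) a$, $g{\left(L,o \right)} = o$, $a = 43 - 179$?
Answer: $\frac{1}{26520} \approx 3.7707 \cdot 10^{-5}$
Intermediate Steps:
$a = -136$ ($a = 43 - 179 = -136$)
$A = 26520$ ($A = \left(-174 - 21\right) \left(-136\right) = \left(-195\right) \left(-136\right) = 26520$)
$\frac{1}{A} = \frac{1}{26520}$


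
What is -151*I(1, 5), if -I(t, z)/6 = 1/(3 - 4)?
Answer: -906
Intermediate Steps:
I(t, z) = 6 (I(t, z) = -6/(3 - 4) = -6/(-1) = -6*(-1) = 6)
-151*I(1, 5) = -151*6 = -906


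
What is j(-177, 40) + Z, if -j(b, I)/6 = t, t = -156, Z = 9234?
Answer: 10170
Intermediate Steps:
j(b, I) = 936 (j(b, I) = -6*(-156) = 936)
j(-177, 40) + Z = 936 + 9234 = 10170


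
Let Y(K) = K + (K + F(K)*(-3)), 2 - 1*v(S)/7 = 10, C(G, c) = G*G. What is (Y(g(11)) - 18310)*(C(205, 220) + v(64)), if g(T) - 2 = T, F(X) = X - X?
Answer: -767361196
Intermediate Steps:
F(X) = 0
C(G, c) = G²
v(S) = -56 (v(S) = 14 - 7*10 = 14 - 70 = -56)
g(T) = 2 + T
Y(K) = 2*K (Y(K) = K + (K + 0*(-3)) = K + (K + 0) = K + K = 2*K)
(Y(g(11)) - 18310)*(C(205, 220) + v(64)) = (2*(2 + 11) - 18310)*(205² - 56) = (2*13 - 18310)*(42025 - 56) = (26 - 18310)*41969 = -18284*41969 = -767361196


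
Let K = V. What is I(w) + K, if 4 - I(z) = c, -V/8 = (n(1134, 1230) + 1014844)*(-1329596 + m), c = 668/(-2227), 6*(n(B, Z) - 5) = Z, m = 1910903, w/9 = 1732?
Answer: -10512473249208072/2227 ≈ -4.7205e+12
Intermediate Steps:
w = 15588 (w = 9*1732 = 15588)
n(B, Z) = 5 + Z/6
c = -668/2227 (c = 668*(-1/2227) = -668/2227 ≈ -0.29995)
V = -4720463964624 (V = -8*((5 + (1/6)*1230) + 1014844)*(-1329596 + 1910903) = -8*((5 + 205) + 1014844)*581307 = -8*(210 + 1014844)*581307 = -8120432*581307 = -8*590057995578 = -4720463964624)
I(z) = 9576/2227 (I(z) = 4 - 1*(-668/2227) = 4 + 668/2227 = 9576/2227)
K = -4720463964624
I(w) + K = 9576/2227 - 4720463964624 = -10512473249208072/2227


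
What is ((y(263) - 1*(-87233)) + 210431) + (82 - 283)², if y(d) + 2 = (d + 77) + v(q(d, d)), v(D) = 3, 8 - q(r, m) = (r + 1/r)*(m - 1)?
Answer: 338406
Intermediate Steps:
q(r, m) = 8 - (-1 + m)*(r + 1/r) (q(r, m) = 8 - (r + 1/r)*(m - 1) = 8 - (r + 1/r)*(-1 + m) = 8 - (-1 + m)*(r + 1/r))
y(d) = 78 + d (y(d) = -2 + ((d + 77) + 3) = -2 + ((77 + d) + 3) = -2 + (80 + d) = 78 + d)
((y(263) - 1*(-87233)) + 210431) + (82 - 283)² = (((78 + 263) - 1*(-87233)) + 210431) + (82 - 283)² = ((341 + 87233) + 210431) + (-201)² = (87574 + 210431) + 40401 = 298005 + 40401 = 338406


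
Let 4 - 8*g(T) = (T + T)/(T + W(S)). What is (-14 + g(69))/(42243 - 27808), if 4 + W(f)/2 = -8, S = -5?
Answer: -833/866100 ≈ -0.00096178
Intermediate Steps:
W(f) = -24 (W(f) = -8 + 2*(-8) = -8 - 16 = -24)
g(T) = ½ - T/(4*(-24 + T)) (g(T) = ½ - (T + T)/(8*(T - 24)) = ½ - 2*T/(8*(-24 + T)) = ½ - T/(4*(-24 + T)))
(-14 + g(69))/(42243 - 27808) = (-14 + (-48 + 69)/(4*(-24 + 69)))/(42243 - 27808) = (-14 + (¼)*21/45)/14435 = (-14 + (¼)*(1/45)*21)*(1/14435) = (-14 + 7/60)*(1/14435) = -833/60*1/14435 = -833/866100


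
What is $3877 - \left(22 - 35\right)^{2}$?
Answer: $3708$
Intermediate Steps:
$3877 - \left(22 - 35\right)^{2} = 3877 - \left(-13\right)^{2} = 3877 - 169 = 3708$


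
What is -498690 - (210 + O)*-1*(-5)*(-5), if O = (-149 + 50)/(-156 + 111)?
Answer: -493385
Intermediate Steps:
O = 11/5 (O = -99/(-45) = -99*(-1/45) = 11/5 ≈ 2.2000)
-498690 - (210 + O)*-1*(-5)*(-5) = -498690 - (210 + 11/5)*-1*(-5)*(-5) = -498690 - 1061*5*(-5)/5 = -498690 - 1061*(-25)/5 = -498690 - 1*(-5305) = -498690 + 5305 = -493385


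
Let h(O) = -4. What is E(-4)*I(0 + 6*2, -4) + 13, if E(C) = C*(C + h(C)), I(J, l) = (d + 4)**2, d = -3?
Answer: 45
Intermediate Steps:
I(J, l) = 1 (I(J, l) = (-3 + 4)**2 = 1**2 = 1)
E(C) = C*(-4 + C) (E(C) = C*(C - 4) = C*(-4 + C))
E(-4)*I(0 + 6*2, -4) + 13 = -4*(-4 - 4)*1 + 13 = -4*(-8)*1 + 13 = 32*1 + 13 = 32 + 13 = 45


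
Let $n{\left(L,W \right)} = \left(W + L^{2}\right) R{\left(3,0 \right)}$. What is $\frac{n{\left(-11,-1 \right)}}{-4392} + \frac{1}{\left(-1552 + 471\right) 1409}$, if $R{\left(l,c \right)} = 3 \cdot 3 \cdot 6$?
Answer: $- \frac{137081671}{92910869} \approx -1.4754$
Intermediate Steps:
$R{\left(l,c \right)} = 54$ ($R{\left(l,c \right)} = 9 \cdot 6 = 54$)
$n{\left(L,W \right)} = 54 W + 54 L^{2}$ ($n{\left(L,W \right)} = \left(W + L^{2}\right) 54 = 54 W + 54 L^{2}$)
$\frac{n{\left(-11,-1 \right)}}{-4392} + \frac{1}{\left(-1552 + 471\right) 1409} = \frac{54 \left(-1\right) + 54 \left(-11\right)^{2}}{-4392} + \frac{1}{\left(-1552 + 471\right) 1409} = \left(-54 + 54 \cdot 121\right) \left(- \frac{1}{4392}\right) + \frac{1}{-1081} \cdot \frac{1}{1409} = \left(-54 + 6534\right) \left(- \frac{1}{4392}\right) - \frac{1}{1523129} = 6480 \left(- \frac{1}{4392}\right) - \frac{1}{1523129} = - \frac{90}{61} - \frac{1}{1523129} = - \frac{137081671}{92910869}$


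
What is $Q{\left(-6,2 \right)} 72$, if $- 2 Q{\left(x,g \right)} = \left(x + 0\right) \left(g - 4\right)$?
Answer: $-432$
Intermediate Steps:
$Q{\left(x,g \right)} = - \frac{x \left(-4 + g\right)}{2}$ ($Q{\left(x,g \right)} = - \frac{\left(x + 0\right) \left(g - 4\right)}{2} = - \frac{x \left(-4 + g\right)}{2}$)
$Q{\left(-6,2 \right)} 72 = \frac{1}{2} \left(-6\right) \left(4 - 2\right) 72 = \frac{1}{2} \left(-6\right) 2 \cdot 72 = \left(-6\right) 72 = -432$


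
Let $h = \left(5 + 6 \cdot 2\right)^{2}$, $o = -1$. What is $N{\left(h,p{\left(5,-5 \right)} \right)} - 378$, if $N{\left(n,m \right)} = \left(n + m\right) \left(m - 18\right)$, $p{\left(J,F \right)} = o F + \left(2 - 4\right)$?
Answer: $-4758$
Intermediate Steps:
$p{\left(J,F \right)} = -2 - F$ ($p{\left(J,F \right)} = - F + \left(2 - 4\right) = - F - 2 = -2 - F$)
$h = 289$ ($h = \left(5 + 12\right)^{2} = 17^{2} = 289$)
$N{\left(n,m \right)} = \left(-18 + m\right) \left(m + n\right)$ ($N{\left(n,m \right)} = \left(m + n\right) \left(-18 + m\right) = \left(-18 + m\right) \left(m + n\right)$)
$N{\left(h,p{\left(5,-5 \right)} \right)} - 378 = \left(\left(-2 - -5\right)^{2} - 18 \left(-2 - -5\right) - 5202 + \left(-2 - -5\right) 289\right) - 378 = \left(\left(-2 + 5\right)^{2} - 18 \left(-2 + 5\right) - 5202 + \left(-2 + 5\right) 289\right) - 378 = \left(3^{2} - 54 - 5202 + 3 \cdot 289\right) - 378 = \left(9 - 54 - 5202 + 867\right) - 378 = -4380 - 378 = -4758$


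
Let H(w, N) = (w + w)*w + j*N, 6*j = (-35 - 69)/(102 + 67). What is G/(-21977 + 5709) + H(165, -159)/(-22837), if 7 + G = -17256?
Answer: -6393695913/4829660108 ≈ -1.3238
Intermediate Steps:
G = -17263 (G = -7 - 17256 = -17263)
j = -4/39 (j = ((-35 - 69)/(102 + 67))/6 = (-104/169)/6 = (-104*1/169)/6 = (⅙)*(-8/13) = -4/39 ≈ -0.10256)
H(w, N) = 2*w² - 4*N/39 (H(w, N) = (w + w)*w - 4*N/39 = (2*w)*w - 4*N/39 = 2*w² - 4*N/39)
G/(-21977 + 5709) + H(165, -159)/(-22837) = -17263/(-21977 + 5709) + (2*165² - 4/39*(-159))/(-22837) = -17263/(-16268) + (2*27225 + 212/13)*(-1/22837) = -17263*(-1/16268) + (54450 + 212/13)*(-1/22837) = 17263/16268 + (708062/13)*(-1/22837) = 17263/16268 - 708062/296881 = -6393695913/4829660108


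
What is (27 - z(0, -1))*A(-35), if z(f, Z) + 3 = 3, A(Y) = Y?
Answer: -945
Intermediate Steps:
z(f, Z) = 0 (z(f, Z) = -3 + 3 = 0)
(27 - z(0, -1))*A(-35) = (27 - 1*0)*(-35) = (27 + 0)*(-35) = 27*(-35) = -945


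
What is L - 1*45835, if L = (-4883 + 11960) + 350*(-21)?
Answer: -46108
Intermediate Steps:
L = -273 (L = 7077 - 7350 = -273)
L - 1*45835 = -273 - 1*45835 = -273 - 45835 = -46108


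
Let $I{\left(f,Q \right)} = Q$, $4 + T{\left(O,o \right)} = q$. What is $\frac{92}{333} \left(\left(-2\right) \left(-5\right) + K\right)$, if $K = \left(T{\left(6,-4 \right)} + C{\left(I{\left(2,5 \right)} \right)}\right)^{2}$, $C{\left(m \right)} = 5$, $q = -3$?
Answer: $\frac{1288}{333} \approx 3.8679$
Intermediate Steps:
$T{\left(O,o \right)} = -7$ ($T{\left(O,o \right)} = -4 - 3 = -7$)
$K = 4$ ($K = \left(-7 + 5\right)^{2} = \left(-2\right)^{2} = 4$)
$\frac{92}{333} \left(\left(-2\right) \left(-5\right) + K\right) = \frac{92}{333} \left(\left(-2\right) \left(-5\right) + 4\right) = 92 \cdot \frac{1}{333} \left(10 + 4\right) = \frac{92}{333} \cdot 14 = \frac{1288}{333}$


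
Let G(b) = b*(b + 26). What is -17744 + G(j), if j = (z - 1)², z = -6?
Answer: -14069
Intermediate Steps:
j = 49 (j = (-6 - 1)² = (-7)² = 49)
G(b) = b*(26 + b)
-17744 + G(j) = -17744 + 49*(26 + 49) = -17744 + 49*75 = -17744 + 3675 = -14069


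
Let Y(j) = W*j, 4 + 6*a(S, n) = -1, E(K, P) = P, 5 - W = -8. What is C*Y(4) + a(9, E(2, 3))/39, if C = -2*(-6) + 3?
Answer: 182515/234 ≈ 779.98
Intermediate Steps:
W = 13 (W = 5 - 1*(-8) = 5 + 8 = 13)
a(S, n) = -⅚ (a(S, n) = -⅔ + (⅙)*(-1) = -⅔ - ⅙ = -⅚)
Y(j) = 13*j
C = 15 (C = 12 + 3 = 15)
C*Y(4) + a(9, E(2, 3))/39 = 15*(13*4) - ⅚/39 = 15*52 - ⅚*1/39 = 780 - 5/234 = 182515/234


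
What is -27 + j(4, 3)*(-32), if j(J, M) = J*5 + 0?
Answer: -667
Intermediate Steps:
j(J, M) = 5*J (j(J, M) = 5*J + 0 = 5*J)
-27 + j(4, 3)*(-32) = -27 + (5*4)*(-32) = -27 + 20*(-32) = -27 - 640 = -667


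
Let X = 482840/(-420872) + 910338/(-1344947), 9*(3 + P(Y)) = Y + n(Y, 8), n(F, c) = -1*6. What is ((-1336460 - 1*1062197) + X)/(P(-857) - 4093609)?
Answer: 1527482371212801342/2606901227618993233 ≈ 0.58594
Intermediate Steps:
n(F, c) = -6
P(Y) = -11/3 + Y/9 (P(Y) = -3 + (Y - 6)/9 = -3 + (-6 + Y)/9 = -3 + (-⅔ + Y/9) = -11/3 + Y/9)
X = -129066248027/70756316723 (X = 482840*(-1/420872) + 910338*(-1/1344947) = -60355/52609 - 910338/1344947 = -129066248027/70756316723 ≈ -1.8241)
((-1336460 - 1*1062197) + X)/(P(-857) - 4093609) = ((-1336460 - 1*1062197) - 129066248027/70756316723)/((-11/3 + (⅑)*(-857)) - 4093609) = ((-1336460 - 1062197) - 129066248027/70756316723)/((-11/3 - 857/9) - 4093609) = (-2398657 - 129066248027/70756316723)/(-890/9 - 4093609) = -169720263468089038/(70756316723*(-36843371/9)) = -169720263468089038/70756316723*(-9/36843371) = 1527482371212801342/2606901227618993233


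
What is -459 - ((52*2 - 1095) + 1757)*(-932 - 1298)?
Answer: 1707721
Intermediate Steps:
-459 - ((52*2 - 1095) + 1757)*(-932 - 1298) = -459 - ((104 - 1095) + 1757)*(-2230) = -459 - (-991 + 1757)*(-2230) = -459 - 766*(-2230) = -459 - 1*(-1708180) = -459 + 1708180 = 1707721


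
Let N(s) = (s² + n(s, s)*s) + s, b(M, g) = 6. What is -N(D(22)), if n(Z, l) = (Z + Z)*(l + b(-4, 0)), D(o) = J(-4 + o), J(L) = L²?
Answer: -69389460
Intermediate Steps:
D(o) = (-4 + o)²
n(Z, l) = 2*Z*(6 + l) (n(Z, l) = (Z + Z)*(l + 6) = (2*Z)*(6 + l) = 2*Z*(6 + l))
N(s) = s + s² + 2*s²*(6 + s) (N(s) = (s² + (2*s*(6 + s))*s) + s = (s² + 2*s²*(6 + s)) + s = s + s² + 2*s²*(6 + s))
-N(D(22)) = -(-4 + 22)²*(1 + (-4 + 22)² + 2*(-4 + 22)²*(6 + (-4 + 22)²)) = -18²*(1 + 18² + 2*18²*(6 + 18²)) = -324*(1 + 324 + 2*324*(6 + 324)) = -324*(1 + 324 + 2*324*330) = -324*(1 + 324 + 213840) = -324*214165 = -1*69389460 = -69389460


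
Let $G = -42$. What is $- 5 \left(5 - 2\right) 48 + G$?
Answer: $-762$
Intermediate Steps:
$- 5 \left(5 - 2\right) 48 + G = - 5 \left(5 - 2\right) 48 - 42 = \left(-5\right) 3 \cdot 48 - 42 = \left(-15\right) 48 - 42 = -720 - 42 = -762$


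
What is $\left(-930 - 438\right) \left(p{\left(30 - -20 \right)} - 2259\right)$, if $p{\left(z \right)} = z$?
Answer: $3021912$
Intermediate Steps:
$\left(-930 - 438\right) \left(p{\left(30 - -20 \right)} - 2259\right) = \left(-930 - 438\right) \left(\left(30 - -20\right) - 2259\right) = - 1368 \left(\left(30 + 20\right) - 2259\right) = - 1368 \left(50 - 2259\right) = \left(-1368\right) \left(-2209\right) = 3021912$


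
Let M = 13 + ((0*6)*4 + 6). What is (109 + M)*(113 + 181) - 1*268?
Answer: 37364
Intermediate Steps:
M = 19 (M = 13 + (0*4 + 6) = 13 + (0 + 6) = 13 + 6 = 19)
(109 + M)*(113 + 181) - 1*268 = (109 + 19)*(113 + 181) - 1*268 = 128*294 - 268 = 37632 - 268 = 37364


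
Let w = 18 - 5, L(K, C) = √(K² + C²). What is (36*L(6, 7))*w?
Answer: 468*√85 ≈ 4314.8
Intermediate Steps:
L(K, C) = √(C² + K²)
w = 13
(36*L(6, 7))*w = (36*√(7² + 6²))*13 = (36*√(49 + 36))*13 = (36*√85)*13 = 468*√85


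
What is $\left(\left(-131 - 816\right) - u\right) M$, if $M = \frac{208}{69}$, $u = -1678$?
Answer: $\frac{152048}{69} \approx 2203.6$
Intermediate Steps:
$M = \frac{208}{69}$ ($M = 208 \cdot \frac{1}{69} = \frac{208}{69} \approx 3.0145$)
$\left(\left(-131 - 816\right) - u\right) M = \left(\left(-131 - 816\right) - -1678\right) \frac{208}{69} = \left(\left(-131 - 816\right) + 1678\right) \frac{208}{69} = \left(-947 + 1678\right) \frac{208}{69} = 731 \cdot \frac{208}{69} = \frac{152048}{69}$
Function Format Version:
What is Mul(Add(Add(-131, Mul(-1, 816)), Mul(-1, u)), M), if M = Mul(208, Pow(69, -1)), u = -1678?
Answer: Rational(152048, 69) ≈ 2203.6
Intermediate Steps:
M = Rational(208, 69) (M = Mul(208, Rational(1, 69)) = Rational(208, 69) ≈ 3.0145)
Mul(Add(Add(-131, Mul(-1, 816)), Mul(-1, u)), M) = Mul(Add(Add(-131, Mul(-1, 816)), Mul(-1, -1678)), Rational(208, 69)) = Mul(Add(Add(-131, -816), 1678), Rational(208, 69)) = Mul(Add(-947, 1678), Rational(208, 69)) = Mul(731, Rational(208, 69)) = Rational(152048, 69)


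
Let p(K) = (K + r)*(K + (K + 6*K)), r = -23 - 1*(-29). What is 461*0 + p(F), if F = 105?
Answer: 93240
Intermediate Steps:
r = 6 (r = -23 + 29 = 6)
p(K) = 8*K*(6 + K) (p(K) = (K + 6)*(K + (K + 6*K)) = (6 + K)*(K + 7*K) = (6 + K)*(8*K) = 8*K*(6 + K))
461*0 + p(F) = 461*0 + 8*105*(6 + 105) = 0 + 8*105*111 = 0 + 93240 = 93240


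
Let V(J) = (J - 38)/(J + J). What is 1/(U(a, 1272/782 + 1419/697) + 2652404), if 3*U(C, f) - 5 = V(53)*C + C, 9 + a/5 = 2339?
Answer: 53/140812442 ≈ 3.7639e-7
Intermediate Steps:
a = 11650 (a = -45 + 5*2339 = -45 + 11695 = 11650)
V(J) = (-38 + J)/(2*J) (V(J) = (-38 + J)/((2*J)) = (-38 + J)*(1/(2*J)) = (-38 + J)/(2*J))
U(C, f) = 5/3 + 121*C/318 (U(C, f) = 5/3 + (((1/2)*(-38 + 53)/53)*C + C)/3 = 5/3 + (((1/2)*(1/53)*15)*C + C)/3 = 5/3 + (15*C/106 + C)/3 = 5/3 + (121*C/106)/3 = 5/3 + 121*C/318)
1/(U(a, 1272/782 + 1419/697) + 2652404) = 1/((5/3 + (121/318)*11650) + 2652404) = 1/((5/3 + 704825/159) + 2652404) = 1/(235030/53 + 2652404) = 1/(140812442/53) = 53/140812442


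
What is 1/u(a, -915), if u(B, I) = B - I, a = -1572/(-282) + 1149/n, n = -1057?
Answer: 49679/45679216 ≈ 0.0010876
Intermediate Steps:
a = 222931/49679 (a = -1572/(-282) + 1149/(-1057) = -1572*(-1/282) + 1149*(-1/1057) = 262/47 - 1149/1057 = 222931/49679 ≈ 4.4874)
1/u(a, -915) = 1/(222931/49679 - 1*(-915)) = 1/(222931/49679 + 915) = 1/(45679216/49679) = 49679/45679216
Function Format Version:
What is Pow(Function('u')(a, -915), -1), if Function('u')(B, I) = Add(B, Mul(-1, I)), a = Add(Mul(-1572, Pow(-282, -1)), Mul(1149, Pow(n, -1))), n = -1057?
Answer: Rational(49679, 45679216) ≈ 0.0010876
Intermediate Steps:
a = Rational(222931, 49679) (a = Add(Mul(-1572, Pow(-282, -1)), Mul(1149, Pow(-1057, -1))) = Add(Mul(-1572, Rational(-1, 282)), Mul(1149, Rational(-1, 1057))) = Add(Rational(262, 47), Rational(-1149, 1057)) = Rational(222931, 49679) ≈ 4.4874)
Pow(Function('u')(a, -915), -1) = Pow(Add(Rational(222931, 49679), Mul(-1, -915)), -1) = Pow(Add(Rational(222931, 49679), 915), -1) = Pow(Rational(45679216, 49679), -1) = Rational(49679, 45679216)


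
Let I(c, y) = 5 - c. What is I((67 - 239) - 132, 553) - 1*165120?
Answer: -164811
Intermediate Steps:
I((67 - 239) - 132, 553) - 1*165120 = (5 - ((67 - 239) - 132)) - 1*165120 = (5 - (-172 - 132)) - 165120 = (5 - 1*(-304)) - 165120 = (5 + 304) - 165120 = 309 - 165120 = -164811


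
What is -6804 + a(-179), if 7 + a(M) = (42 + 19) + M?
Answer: -6929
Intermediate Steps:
a(M) = 54 + M (a(M) = -7 + ((42 + 19) + M) = -7 + (61 + M) = 54 + M)
-6804 + a(-179) = -6804 + (54 - 179) = -6804 - 125 = -6929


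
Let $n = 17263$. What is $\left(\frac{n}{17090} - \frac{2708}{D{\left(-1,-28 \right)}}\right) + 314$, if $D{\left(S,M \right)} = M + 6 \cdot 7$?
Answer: $\frac{14544801}{119630} \approx 121.58$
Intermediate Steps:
$D{\left(S,M \right)} = 42 + M$ ($D{\left(S,M \right)} = M + 42 = 42 + M$)
$\left(\frac{n}{17090} - \frac{2708}{D{\left(-1,-28 \right)}}\right) + 314 = \left(\frac{17263}{17090} - \frac{2708}{42 - 28}\right) + 314 = \left(17263 \cdot \frac{1}{17090} - \frac{2708}{14}\right) + 314 = \left(\frac{17263}{17090} - \frac{1354}{7}\right) + 314 = - \frac{23019019}{119630} + 314 = \frac{14544801}{119630}$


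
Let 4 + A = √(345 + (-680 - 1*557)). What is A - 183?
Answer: -187 + 2*I*√223 ≈ -187.0 + 29.866*I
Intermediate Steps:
A = -4 + 2*I*√223 (A = -4 + √(345 + (-680 - 1*557)) = -4 + √(345 + (-680 - 557)) = -4 + √(345 - 1237) = -4 + √(-892) = -4 + 2*I*√223 ≈ -4.0 + 29.866*I)
A - 183 = (-4 + 2*I*√223) - 183 = -187 + 2*I*√223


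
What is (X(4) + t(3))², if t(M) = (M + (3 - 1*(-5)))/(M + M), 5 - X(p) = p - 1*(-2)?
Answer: 25/36 ≈ 0.69444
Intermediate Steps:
X(p) = 3 - p (X(p) = 5 - (p - 1*(-2)) = 5 - (p + 2) = 5 - (2 + p) = 5 + (-2 - p) = 3 - p)
t(M) = (8 + M)/(2*M) (t(M) = (M + (3 + 5))/((2*M)) = (M + 8)*(1/(2*M)) = (8 + M)*(1/(2*M)) = (8 + M)/(2*M))
(X(4) + t(3))² = ((3 - 1*4) + (½)*(8 + 3)/3)² = ((3 - 4) + (½)*(⅓)*11)² = (-1 + 11/6)² = (⅚)² = 25/36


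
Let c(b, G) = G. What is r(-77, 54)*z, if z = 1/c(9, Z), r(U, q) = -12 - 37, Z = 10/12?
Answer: -294/5 ≈ -58.800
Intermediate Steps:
Z = ⅚ (Z = 10*(1/12) = ⅚ ≈ 0.83333)
r(U, q) = -49
z = 6/5 (z = 1/(⅚) = 6/5 ≈ 1.2000)
r(-77, 54)*z = -49*6/5 = -294/5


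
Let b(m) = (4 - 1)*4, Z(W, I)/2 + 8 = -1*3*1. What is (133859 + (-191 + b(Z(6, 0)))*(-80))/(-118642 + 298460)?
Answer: 148179/179818 ≈ 0.82405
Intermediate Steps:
Z(W, I) = -22 (Z(W, I) = -16 + 2*(-1*3*1) = -16 + 2*(-3*1) = -16 + 2*(-3) = -16 - 6 = -22)
b(m) = 12 (b(m) = 3*4 = 12)
(133859 + (-191 + b(Z(6, 0)))*(-80))/(-118642 + 298460) = (133859 + (-191 + 12)*(-80))/(-118642 + 298460) = (133859 - 179*(-80))/179818 = (133859 + 14320)*(1/179818) = 148179*(1/179818) = 148179/179818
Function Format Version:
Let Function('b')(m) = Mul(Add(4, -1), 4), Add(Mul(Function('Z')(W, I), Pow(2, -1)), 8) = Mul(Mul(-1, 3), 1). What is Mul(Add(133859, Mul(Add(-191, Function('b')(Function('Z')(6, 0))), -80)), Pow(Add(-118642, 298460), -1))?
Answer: Rational(148179, 179818) ≈ 0.82405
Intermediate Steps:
Function('Z')(W, I) = -22 (Function('Z')(W, I) = Add(-16, Mul(2, Mul(Mul(-1, 3), 1))) = Add(-16, Mul(2, Mul(-3, 1))) = Add(-16, Mul(2, -3)) = Add(-16, -6) = -22)
Function('b')(m) = 12 (Function('b')(m) = Mul(3, 4) = 12)
Mul(Add(133859, Mul(Add(-191, Function('b')(Function('Z')(6, 0))), -80)), Pow(Add(-118642, 298460), -1)) = Mul(Add(133859, Mul(Add(-191, 12), -80)), Pow(Add(-118642, 298460), -1)) = Mul(Add(133859, Mul(-179, -80)), Pow(179818, -1)) = Mul(Add(133859, 14320), Rational(1, 179818)) = Mul(148179, Rational(1, 179818)) = Rational(148179, 179818)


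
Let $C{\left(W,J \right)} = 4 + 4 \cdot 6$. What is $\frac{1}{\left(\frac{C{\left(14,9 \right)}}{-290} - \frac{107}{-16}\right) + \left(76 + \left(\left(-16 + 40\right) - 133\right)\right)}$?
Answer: $- \frac{2320}{61269} \approx -0.037866$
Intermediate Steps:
$C{\left(W,J \right)} = 28$ ($C{\left(W,J \right)} = 4 + 24 = 28$)
$\frac{1}{\left(\frac{C{\left(14,9 \right)}}{-290} - \frac{107}{-16}\right) + \left(76 + \left(\left(-16 + 40\right) - 133\right)\right)} = \frac{1}{\left(\frac{28}{-290} - \frac{107}{-16}\right) + \left(76 + \left(\left(-16 + 40\right) - 133\right)\right)} = \frac{1}{\left(28 \left(- \frac{1}{290}\right) - - \frac{107}{16}\right) + \left(76 + \left(24 - 133\right)\right)} = \frac{1}{\left(- \frac{14}{145} + \frac{107}{16}\right) + \left(76 - 109\right)} = \frac{1}{\frac{15291}{2320} - 33} = \frac{1}{- \frac{61269}{2320}} = - \frac{2320}{61269}$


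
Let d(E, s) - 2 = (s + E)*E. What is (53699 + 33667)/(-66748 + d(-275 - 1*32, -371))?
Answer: 43683/70700 ≈ 0.61786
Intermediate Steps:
d(E, s) = 2 + E*(E + s) (d(E, s) = 2 + (s + E)*E = 2 + (E + s)*E = 2 + E*(E + s))
(53699 + 33667)/(-66748 + d(-275 - 1*32, -371)) = (53699 + 33667)/(-66748 + (2 + (-275 - 1*32)² + (-275 - 1*32)*(-371))) = 87366/(-66748 + (2 + (-275 - 32)² + (-275 - 32)*(-371))) = 87366/(-66748 + (2 + (-307)² - 307*(-371))) = 87366/(-66748 + (2 + 94249 + 113897)) = 87366/(-66748 + 208148) = 87366/141400 = 87366*(1/141400) = 43683/70700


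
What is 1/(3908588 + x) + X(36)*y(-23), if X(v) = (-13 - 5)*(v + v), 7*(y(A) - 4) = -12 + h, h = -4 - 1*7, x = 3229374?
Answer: -46253993753/49965734 ≈ -925.71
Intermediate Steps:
h = -11 (h = -4 - 7 = -11)
y(A) = 5/7 (y(A) = 4 + (-12 - 11)/7 = 4 + (1/7)*(-23) = 4 - 23/7 = 5/7)
X(v) = -36*v
1/(3908588 + x) + X(36)*y(-23) = 1/(3908588 + 3229374) - 36*36*(5/7) = 1/7137962 - 1296*5/7 = 1/7137962 - 6480/7 = -46253993753/49965734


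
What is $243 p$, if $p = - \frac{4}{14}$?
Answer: $- \frac{486}{7} \approx -69.429$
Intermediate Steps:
$p = - \frac{2}{7}$ ($p = \left(-4\right) \frac{1}{14} = - \frac{2}{7} \approx -0.28571$)
$243 p = 243 \left(- \frac{2}{7}\right) = - \frac{486}{7}$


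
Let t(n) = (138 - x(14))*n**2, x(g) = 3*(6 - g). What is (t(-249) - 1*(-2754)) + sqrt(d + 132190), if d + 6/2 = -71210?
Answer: 10046916 + sqrt(60977) ≈ 1.0047e+7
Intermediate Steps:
d = -71213 (d = -3 - 71210 = -71213)
x(g) = 18 - 3*g
t(n) = 162*n**2 (t(n) = (138 - (18 - 3*14))*n**2 = (138 - (18 - 42))*n**2 = (138 - 1*(-24))*n**2 = (138 + 24)*n**2 = 162*n**2)
(t(-249) - 1*(-2754)) + sqrt(d + 132190) = (162*(-249)**2 - 1*(-2754)) + sqrt(-71213 + 132190) = (162*62001 + 2754) + sqrt(60977) = (10044162 + 2754) + sqrt(60977) = 10046916 + sqrt(60977)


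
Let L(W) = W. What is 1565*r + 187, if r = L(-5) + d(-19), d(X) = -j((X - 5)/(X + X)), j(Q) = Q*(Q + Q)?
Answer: -3208038/361 ≈ -8886.5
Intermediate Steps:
j(Q) = 2*Q² (j(Q) = Q*(2*Q) = 2*Q²)
d(X) = -(-5 + X)²/(2*X²) (d(X) = -2*((X - 5)/(X + X))² = -2*((-5 + X)/((2*X)))² = -2*((-5 + X)*(1/(2*X)))² = -2*((-5 + X)/(2*X))² = -2*(-5 + X)²/(4*X²) = -(-5 + X)²/(2*X²))
r = -2093/361 (r = -5 - ½*(-5 - 19)²/(-19)² = -5 - ½*1/361*(-24)² = -5 - ½*1/361*576 = -5 - 288/361 = -2093/361 ≈ -5.7978)
1565*r + 187 = 1565*(-2093/361) + 187 = -3275545/361 + 187 = -3208038/361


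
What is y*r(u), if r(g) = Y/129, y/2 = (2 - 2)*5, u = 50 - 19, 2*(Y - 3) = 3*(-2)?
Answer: 0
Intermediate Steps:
Y = 0 (Y = 3 + (3*(-2))/2 = 3 + (½)*(-6) = 3 - 3 = 0)
u = 31
y = 0 (y = 2*((2 - 2)*5) = 2*(0*5) = 2*0 = 0)
r(g) = 0 (r(g) = 0/129 = 0*(1/129) = 0)
y*r(u) = 0*0 = 0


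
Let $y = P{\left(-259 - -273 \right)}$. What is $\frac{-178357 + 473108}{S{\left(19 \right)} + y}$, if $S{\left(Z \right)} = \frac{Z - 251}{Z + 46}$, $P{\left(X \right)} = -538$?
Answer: $- \frac{19158815}{35202} \approx -544.25$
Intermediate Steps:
$S{\left(Z \right)} = \frac{-251 + Z}{46 + Z}$
$y = -538$
$\frac{-178357 + 473108}{S{\left(19 \right)} + y} = \frac{-178357 + 473108}{\frac{-251 + 19}{46 + 19} - 538} = \frac{294751}{\frac{1}{65} \left(-232\right) - 538} = \frac{294751}{- \frac{232}{65} - 538} = \frac{294751}{- \frac{35202}{65}} = 294751 \left(- \frac{65}{35202}\right) = - \frac{19158815}{35202}$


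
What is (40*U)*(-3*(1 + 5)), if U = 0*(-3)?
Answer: 0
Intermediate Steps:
U = 0
(40*U)*(-3*(1 + 5)) = (40*0)*(-3*(1 + 5)) = 0*(-3*6) = 0*(-18) = 0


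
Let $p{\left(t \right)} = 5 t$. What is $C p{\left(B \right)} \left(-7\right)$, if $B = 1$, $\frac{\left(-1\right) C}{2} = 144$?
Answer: $10080$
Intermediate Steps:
$C = -288$ ($C = \left(-2\right) 144 = -288$)
$C p{\left(B \right)} \left(-7\right) = - 288 \cdot 5 \cdot 1 \left(-7\right) = \left(-288\right) 5 \left(-7\right) = \left(-1440\right) \left(-7\right) = 10080$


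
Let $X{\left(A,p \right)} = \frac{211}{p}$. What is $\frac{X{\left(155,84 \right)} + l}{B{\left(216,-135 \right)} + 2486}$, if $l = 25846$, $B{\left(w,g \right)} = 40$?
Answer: $\frac{2171275}{212184} \approx 10.233$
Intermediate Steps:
$\frac{X{\left(155,84 \right)} + l}{B{\left(216,-135 \right)} + 2486} = \frac{\frac{211}{84} + 25846}{40 + 2486} = \frac{211 \cdot \frac{1}{84} + 25846}{2526} = \left(\frac{211}{84} + 25846\right) \frac{1}{2526} = \frac{2171275}{84} \cdot \frac{1}{2526} = \frac{2171275}{212184}$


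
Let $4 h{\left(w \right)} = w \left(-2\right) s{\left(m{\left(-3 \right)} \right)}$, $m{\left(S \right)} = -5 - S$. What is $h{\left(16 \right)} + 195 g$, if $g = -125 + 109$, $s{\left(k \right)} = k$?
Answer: $-3104$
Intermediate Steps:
$h{\left(w \right)} = w$ ($h{\left(w \right)} = \frac{w \left(-2\right) \left(-5 - -3\right)}{4} = \frac{- 2 w \left(-5 + 3\right)}{4} = \frac{- 2 w \left(-2\right)}{4} = \frac{4 w}{4} = w$)
$g = -16$
$h{\left(16 \right)} + 195 g = 16 + 195 \left(-16\right) = 16 - 3120 = -3104$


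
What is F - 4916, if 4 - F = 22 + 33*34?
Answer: -6056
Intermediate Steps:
F = -1140 (F = 4 - (22 + 33*34) = 4 - (22 + 1122) = 4 - 1*1144 = 4 - 1144 = -1140)
F - 4916 = -1140 - 4916 = -6056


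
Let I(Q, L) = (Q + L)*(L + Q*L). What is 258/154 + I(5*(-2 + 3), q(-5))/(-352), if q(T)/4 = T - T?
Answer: 129/77 ≈ 1.6753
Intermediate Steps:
q(T) = 0 (q(T) = 4*(T - T) = 4*0 = 0)
I(Q, L) = (L + Q)*(L + L*Q)
258/154 + I(5*(-2 + 3), q(-5))/(-352) = 258/154 + (0*(0 + 5*(-2 + 3) + (5*(-2 + 3))² + 0*(5*(-2 + 3))))/(-352) = 258*(1/154) + (0*(0 + 5*1 + (5*1)² + 0*(5*1)))*(-1/352) = 129/77 + (0*(0 + 5 + 5² + 0*5))*(-1/352) = 129/77 + (0*(0 + 5 + 25 + 0))*(-1/352) = 129/77 + (0*30)*(-1/352) = 129/77 + 0*(-1/352) = 129/77 + 0 = 129/77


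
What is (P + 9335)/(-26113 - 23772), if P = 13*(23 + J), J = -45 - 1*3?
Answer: -1802/9977 ≈ -0.18062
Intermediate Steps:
J = -48 (J = -45 - 3 = -48)
P = -325 (P = 13*(23 - 48) = 13*(-25) = -325)
(P + 9335)/(-26113 - 23772) = (-325 + 9335)/(-26113 - 23772) = 9010/(-49885) = 9010*(-1/49885) = -1802/9977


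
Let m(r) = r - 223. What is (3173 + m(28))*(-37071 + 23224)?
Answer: -41236366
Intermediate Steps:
m(r) = -223 + r
(3173 + m(28))*(-37071 + 23224) = (3173 + (-223 + 28))*(-37071 + 23224) = (3173 - 195)*(-13847) = 2978*(-13847) = -41236366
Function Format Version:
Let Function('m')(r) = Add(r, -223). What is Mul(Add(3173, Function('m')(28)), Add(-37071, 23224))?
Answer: -41236366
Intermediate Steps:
Function('m')(r) = Add(-223, r)
Mul(Add(3173, Function('m')(28)), Add(-37071, 23224)) = Mul(Add(3173, Add(-223, 28)), Add(-37071, 23224)) = Mul(Add(3173, -195), -13847) = Mul(2978, -13847) = -41236366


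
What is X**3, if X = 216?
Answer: 10077696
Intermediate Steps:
X**3 = 216**3 = 10077696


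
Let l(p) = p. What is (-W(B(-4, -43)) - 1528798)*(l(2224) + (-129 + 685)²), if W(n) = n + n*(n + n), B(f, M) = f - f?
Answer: -476006545280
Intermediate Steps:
B(f, M) = 0
W(n) = n + 2*n² (W(n) = n + n*(2*n) = n + 2*n²)
(-W(B(-4, -43)) - 1528798)*(l(2224) + (-129 + 685)²) = (-0*(1 + 2*0) - 1528798)*(2224 + (-129 + 685)²) = (-0*(1 + 0) - 1528798)*(2224 + 556²) = (-0 - 1528798)*(2224 + 309136) = (-1*0 - 1528798)*311360 = (0 - 1528798)*311360 = -1528798*311360 = -476006545280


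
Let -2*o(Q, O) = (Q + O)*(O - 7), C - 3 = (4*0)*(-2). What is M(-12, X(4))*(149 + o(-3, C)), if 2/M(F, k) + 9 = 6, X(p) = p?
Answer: -298/3 ≈ -99.333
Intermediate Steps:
M(F, k) = -⅔ (M(F, k) = 2/(-9 + 6) = 2/(-3) = 2*(-⅓) = -⅔)
C = 3 (C = 3 + (4*0)*(-2) = 3 + 0*(-2) = 3 + 0 = 3)
o(Q, O) = -(-7 + O)*(O + Q)/2 (o(Q, O) = -(Q + O)*(O - 7)/2 = -(O + Q)*(-7 + O)/2 = -(-7 + O)*(O + Q)/2)
M(-12, X(4))*(149 + o(-3, C)) = -2*(149 + (-½*3² + (7/2)*3 + (7/2)*(-3) - ½*3*(-3)))/3 = -2*(149 + (-½*9 + 21/2 - 21/2 + 9/2))/3 = -2*(149 + (-9/2 + 21/2 - 21/2 + 9/2))/3 = -2*(149 + 0)/3 = -⅔*149 = -298/3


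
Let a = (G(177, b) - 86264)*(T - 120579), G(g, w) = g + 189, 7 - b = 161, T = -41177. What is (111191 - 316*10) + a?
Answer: 13894624919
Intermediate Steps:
b = -154 (b = 7 - 1*161 = 7 - 161 = -154)
G(g, w) = 189 + g
a = 13894516888 (a = ((189 + 177) - 86264)*(-41177 - 120579) = (366 - 86264)*(-161756) = -85898*(-161756) = 13894516888)
(111191 - 316*10) + a = (111191 - 316*10) + 13894516888 = (111191 - 3160) + 13894516888 = 108031 + 13894516888 = 13894624919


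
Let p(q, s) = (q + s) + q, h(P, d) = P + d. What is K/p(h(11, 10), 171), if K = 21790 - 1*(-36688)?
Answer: 58478/213 ≈ 274.54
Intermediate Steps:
p(q, s) = s + 2*q
K = 58478 (K = 21790 + 36688 = 58478)
K/p(h(11, 10), 171) = 58478/(171 + 2*(11 + 10)) = 58478/(171 + 2*21) = 58478/(171 + 42) = 58478/213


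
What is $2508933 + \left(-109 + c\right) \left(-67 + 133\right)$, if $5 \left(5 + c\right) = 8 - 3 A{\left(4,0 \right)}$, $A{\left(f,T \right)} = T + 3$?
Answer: $\frac{12506979}{5} \approx 2.5014 \cdot 10^{6}$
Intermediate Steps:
$A{\left(f,T \right)} = 3 + T$
$c = - \frac{26}{5}$ ($c = -5 + \frac{8 - 3 \left(3 + 0\right)}{5} = -5 + \frac{8 - 9}{5} = -5 + \frac{1}{5} \left(-1\right) = -5 - \frac{1}{5} = - \frac{26}{5} \approx -5.2$)
$2508933 + \left(-109 + c\right) \left(-67 + 133\right) = 2508933 + \left(-109 - \frac{26}{5}\right) \left(-67 + 133\right) = 2508933 - \frac{37686}{5} = \frac{12506979}{5}$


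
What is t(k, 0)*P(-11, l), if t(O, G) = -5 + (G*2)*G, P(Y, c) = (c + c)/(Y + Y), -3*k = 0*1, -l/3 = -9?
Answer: 135/11 ≈ 12.273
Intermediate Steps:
l = 27 (l = -3*(-9) = 27)
k = 0 (k = -0 = -⅓*0 = 0)
P(Y, c) = c/Y (P(Y, c) = (2*c)/((2*Y)) = (2*c)*(1/(2*Y)) = c/Y)
t(O, G) = -5 + 2*G² (t(O, G) = -5 + (2*G)*G = -5 + 2*G²)
t(k, 0)*P(-11, l) = (-5 + 2*0²)*(27/(-11)) = (-5 + 2*0)*(27*(-1/11)) = (-5 + 0)*(-27/11) = -5*(-27/11) = 135/11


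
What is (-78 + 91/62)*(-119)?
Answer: 564655/62 ≈ 9107.3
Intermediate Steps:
(-78 + 91/62)*(-119) = -4745/62*(-119) = 564655/62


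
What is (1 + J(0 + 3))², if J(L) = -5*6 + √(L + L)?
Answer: (29 - √6)² ≈ 704.93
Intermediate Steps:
J(L) = -30 + √2*√L (J(L) = -30 + √(2*L) = -30 + √2*√L)
(1 + J(0 + 3))² = (1 + (-30 + √2*√(0 + 3)))² = (1 + (-30 + √2*√3))² = (1 + (-30 + √6))² = (-29 + √6)²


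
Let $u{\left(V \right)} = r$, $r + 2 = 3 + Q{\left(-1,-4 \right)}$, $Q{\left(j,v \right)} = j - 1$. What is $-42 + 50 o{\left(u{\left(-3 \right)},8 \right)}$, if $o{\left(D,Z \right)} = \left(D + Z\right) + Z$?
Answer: $708$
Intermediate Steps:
$Q{\left(j,v \right)} = -1 + j$ ($Q{\left(j,v \right)} = j - 1 = -1 + j$)
$r = -1$ ($r = -2 + \left(3 - 2\right) = -2 + 1 = -1$)
$u{\left(V \right)} = -1$
$o{\left(D,Z \right)} = D + 2 Z$
$-42 + 50 o{\left(u{\left(-3 \right)},8 \right)} = -42 + 50 \left(-1 + 2 \cdot 8\right) = -42 + 50 \left(-1 + 16\right) = -42 + 50 \cdot 15 = -42 + 750 = 708$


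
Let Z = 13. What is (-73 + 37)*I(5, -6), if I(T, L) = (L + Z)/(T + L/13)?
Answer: -3276/59 ≈ -55.525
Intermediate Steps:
I(T, L) = (13 + L)/(T + L/13) (I(T, L) = (L + 13)/(T + L/13) = (13 + L)/(T + L*(1/13)) = (13 + L)/(T + L/13))
(-73 + 37)*I(5, -6) = (-73 + 37)*(13*(13 - 6)/(-6 + 13*5)) = -468*7/(-6 + 65) = -468*7/59 = -36*91/59 = -3276/59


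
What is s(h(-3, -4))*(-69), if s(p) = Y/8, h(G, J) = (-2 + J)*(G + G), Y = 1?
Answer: -69/8 ≈ -8.6250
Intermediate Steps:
h(G, J) = 2*G*(-2 + J) (h(G, J) = (-2 + J)*(2*G) = 2*G*(-2 + J))
s(p) = ⅛ (s(p) = 1/8 = 1*(⅛) = ⅛)
s(h(-3, -4))*(-69) = (⅛)*(-69) = -69/8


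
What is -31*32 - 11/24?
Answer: -23819/24 ≈ -992.46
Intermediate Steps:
-31*32 - 11/24 = -992 - 11*1/24 = -992 - 11/24 = -23819/24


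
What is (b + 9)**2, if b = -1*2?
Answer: 49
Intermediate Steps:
b = -2
(b + 9)**2 = (-2 + 9)**2 = 7**2 = 49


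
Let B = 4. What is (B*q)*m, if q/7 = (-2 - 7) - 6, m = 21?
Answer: -8820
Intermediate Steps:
q = -105 (q = 7*((-2 - 7) - 6) = 7*(-9 - 6) = 7*(-15) = -105)
(B*q)*m = (4*(-105))*21 = -420*21 = -8820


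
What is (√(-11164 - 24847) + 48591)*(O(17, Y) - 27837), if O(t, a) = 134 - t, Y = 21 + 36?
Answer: -1346942520 - 27720*I*√36011 ≈ -1.3469e+9 - 5.2603e+6*I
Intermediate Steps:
Y = 57
(√(-11164 - 24847) + 48591)*(O(17, Y) - 27837) = (√(-11164 - 24847) + 48591)*((134 - 1*17) - 27837) = (√(-36011) + 48591)*((134 - 17) - 27837) = (I*√36011 + 48591)*(117 - 27837) = (48591 + I*√36011)*(-27720) = -1346942520 - 27720*I*√36011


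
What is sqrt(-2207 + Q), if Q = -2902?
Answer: I*sqrt(5109) ≈ 71.477*I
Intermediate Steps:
sqrt(-2207 + Q) = sqrt(-2207 - 2902) = sqrt(-5109) = I*sqrt(5109)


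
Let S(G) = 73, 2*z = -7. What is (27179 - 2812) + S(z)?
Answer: 24440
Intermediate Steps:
z = -7/2 (z = (½)*(-7) = -7/2 ≈ -3.5000)
(27179 - 2812) + S(z) = (27179 - 2812) + 73 = 24367 + 73 = 24440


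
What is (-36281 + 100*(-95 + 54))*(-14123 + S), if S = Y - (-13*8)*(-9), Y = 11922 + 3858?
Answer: -29114701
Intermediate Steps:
Y = 15780
S = 14844 (S = 15780 - (-13*8)*(-9) = 15780 - (-104)*(-9) = 15780 - 1*936 = 15780 - 936 = 14844)
(-36281 + 100*(-95 + 54))*(-14123 + S) = (-36281 + 100*(-95 + 54))*(-14123 + 14844) = (-36281 + 100*(-41))*721 = (-36281 - 4100)*721 = -40381*721 = -29114701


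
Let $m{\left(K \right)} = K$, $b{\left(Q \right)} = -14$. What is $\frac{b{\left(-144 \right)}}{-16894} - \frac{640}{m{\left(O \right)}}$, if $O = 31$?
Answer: $- \frac{5405863}{261857} \approx -20.644$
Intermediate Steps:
$\frac{b{\left(-144 \right)}}{-16894} - \frac{640}{m{\left(O \right)}} = - \frac{14}{-16894} - \frac{640}{31} = \left(-14\right) \left(- \frac{1}{16894}\right) - \frac{640}{31} = \frac{7}{8447} - \frac{640}{31} = - \frac{5405863}{261857}$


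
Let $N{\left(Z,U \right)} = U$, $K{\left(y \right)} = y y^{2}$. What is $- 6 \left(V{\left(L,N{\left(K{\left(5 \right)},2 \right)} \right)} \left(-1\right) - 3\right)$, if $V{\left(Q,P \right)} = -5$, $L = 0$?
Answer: $-12$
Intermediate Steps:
$K{\left(y \right)} = y^{3}$
$- 6 \left(V{\left(L,N{\left(K{\left(5 \right)},2 \right)} \right)} \left(-1\right) - 3\right) = - 6 \left(\left(-5\right) \left(-1\right) - 3\right) = - 6 \left(5 - 3\right) = \left(-6\right) 2 = -12$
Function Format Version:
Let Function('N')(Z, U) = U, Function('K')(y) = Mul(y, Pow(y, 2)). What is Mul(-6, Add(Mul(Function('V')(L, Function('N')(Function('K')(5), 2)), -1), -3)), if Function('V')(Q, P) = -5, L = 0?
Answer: -12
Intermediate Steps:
Function('K')(y) = Pow(y, 3)
Mul(-6, Add(Mul(Function('V')(L, Function('N')(Function('K')(5), 2)), -1), -3)) = Mul(-6, Add(Mul(-5, -1), -3)) = Mul(-6, Add(5, -3)) = Mul(-6, 2) = -12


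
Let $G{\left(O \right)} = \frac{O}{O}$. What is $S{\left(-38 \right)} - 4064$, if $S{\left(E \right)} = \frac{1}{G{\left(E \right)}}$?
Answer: $-4063$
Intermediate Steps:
$G{\left(O \right)} = 1$
$S{\left(E \right)} = 1$ ($S{\left(E \right)} = 1^{-1} = 1$)
$S{\left(-38 \right)} - 4064 = 1 - 4064 = -4063$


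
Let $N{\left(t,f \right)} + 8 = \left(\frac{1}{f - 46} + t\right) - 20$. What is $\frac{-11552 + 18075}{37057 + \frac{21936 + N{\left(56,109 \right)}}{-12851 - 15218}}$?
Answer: $\frac{11534927481}{65528251046} \approx 0.17603$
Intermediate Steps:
$N{\left(t,f \right)} = -28 + t + \frac{1}{-46 + f}$ ($N{\left(t,f \right)} = -8 - \left(20 - t - \frac{1}{f - 46}\right) = -8 - \left(20 - t - \frac{1}{-46 + f}\right) = -8 + \left(-20 + t + \frac{1}{-46 + f}\right) = -28 + t + \frac{1}{-46 + f}$)
$\frac{-11552 + 18075}{37057 + \frac{21936 + N{\left(56,109 \right)}}{-12851 - 15218}} = \frac{-11552 + 18075}{37057 + \frac{21936 + \frac{1289 - 2576 - 3052 + 109 \cdot 56}{-46 + 109}}{-12851 - 15218}} = \frac{6523}{37057 + \frac{21936 + \frac{1289 - 2576 - 3052 + 6104}{63}}{-28069}} = \frac{6523}{37057 + \left(21936 + \frac{1}{63} \cdot 1765\right) \left(- \frac{1}{28069}\right)} = \frac{6523}{37057 + \left(21936 + \frac{1765}{63}\right) \left(- \frac{1}{28069}\right)} = \frac{6523}{37057 + \frac{1383733}{63} \left(- \frac{1}{28069}\right)} = \frac{6523}{37057 - \frac{1383733}{1768347}} = \frac{6523}{\frac{65528251046}{1768347}} = 6523 \cdot \frac{1768347}{65528251046} = \frac{11534927481}{65528251046}$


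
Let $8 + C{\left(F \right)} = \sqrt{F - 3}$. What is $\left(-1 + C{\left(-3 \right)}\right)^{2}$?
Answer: $\left(9 - i \sqrt{6}\right)^{2} \approx 75.0 - 44.091 i$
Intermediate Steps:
$C{\left(F \right)} = -8 + \sqrt{-3 + F}$ ($C{\left(F \right)} = -8 + \sqrt{F - 3} = -8 + \sqrt{-3 + F}$)
$\left(-1 + C{\left(-3 \right)}\right)^{2} = \left(-1 - \left(8 - \sqrt{-3 - 3}\right)\right)^{2} = \left(-1 - \left(8 - \sqrt{-6}\right)\right)^{2} = \left(-1 - \left(8 - i \sqrt{6}\right)\right)^{2} = \left(-9 + i \sqrt{6}\right)^{2}$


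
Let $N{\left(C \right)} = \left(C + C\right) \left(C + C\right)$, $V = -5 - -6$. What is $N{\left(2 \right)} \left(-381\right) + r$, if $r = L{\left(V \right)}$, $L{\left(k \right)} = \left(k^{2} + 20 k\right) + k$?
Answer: $-6074$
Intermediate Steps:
$V = 1$ ($V = -5 + 6 = 1$)
$N{\left(C \right)} = 4 C^{2}$ ($N{\left(C \right)} = 2 C 2 C = 4 C^{2}$)
$L{\left(k \right)} = k^{2} + 21 k$
$r = 22$ ($r = 1 \left(21 + 1\right) = 1 \cdot 22 = 22$)
$N{\left(2 \right)} \left(-381\right) + r = 4 \cdot 2^{2} \left(-381\right) + 22 = 4 \cdot 4 \left(-381\right) + 22 = 16 \left(-381\right) + 22 = -6096 + 22 = -6074$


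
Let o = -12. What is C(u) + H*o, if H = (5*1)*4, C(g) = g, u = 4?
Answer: -236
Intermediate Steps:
H = 20 (H = 5*4 = 20)
C(u) + H*o = 4 + 20*(-12) = 4 - 240 = -236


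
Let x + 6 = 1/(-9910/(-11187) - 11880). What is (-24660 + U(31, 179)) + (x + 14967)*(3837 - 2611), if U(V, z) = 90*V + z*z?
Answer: 1219437494701894/66445825 ≈ 1.8352e+7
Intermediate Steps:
x = -797361087/132891650 (x = -6 + 1/(-9910/(-11187) - 11880) = -6 + 1/(-9910*(-1/11187) - 11880) = -6 + 1/(9910/11187 - 11880) = -6 + 1/(-132891650/11187) = -6 - 11187/132891650 = -797361087/132891650 ≈ -6.0001)
U(V, z) = z**2 + 90*V (U(V, z) = 90*V + z**2 = z**2 + 90*V)
(-24660 + U(31, 179)) + (x + 14967)*(3837 - 2611) = (-24660 + (179**2 + 90*31)) + (-797361087/132891650 + 14967)*(3837 - 2611) = (-24660 + (32041 + 2790)) + (1988191964463/132891650)*1226 = (-24660 + 34831) + 1218761674215819/66445825 = 10171 + 1218761674215819/66445825 = 1219437494701894/66445825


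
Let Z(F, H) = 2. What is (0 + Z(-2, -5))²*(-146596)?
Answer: -586384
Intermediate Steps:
(0 + Z(-2, -5))²*(-146596) = (0 + 2)²*(-146596) = 2²*(-146596) = 4*(-146596) = -586384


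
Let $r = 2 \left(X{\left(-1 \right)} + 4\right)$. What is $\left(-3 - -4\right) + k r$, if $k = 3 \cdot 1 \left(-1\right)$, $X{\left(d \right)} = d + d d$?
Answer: $-23$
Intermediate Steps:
$X{\left(d \right)} = d + d^{2}$
$r = 8$ ($r = 2 \left(- (1 - 1) + 4\right) = 2 \left(\left(-1\right) 0 + 4\right) = 2 \left(0 + 4\right) = 2 \cdot 4 = 8$)
$k = -3$ ($k = 3 \left(-1\right) = -3$)
$\left(-3 - -4\right) + k r = \left(-3 - -4\right) - 24 = \left(-3 + 4\right) - 24 = 1 - 24 = -23$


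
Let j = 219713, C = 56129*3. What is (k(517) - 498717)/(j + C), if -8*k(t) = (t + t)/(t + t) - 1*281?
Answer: -249341/194050 ≈ -1.2849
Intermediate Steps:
C = 168387
k(t) = 35 (k(t) = -((t + t)/(t + t) - 1*281)/8 = -((2*t)/((2*t)) - 281)/8 = -((2*t)*(1/(2*t)) - 281)/8 = -(1 - 281)/8 = -⅛*(-280) = 35)
(k(517) - 498717)/(j + C) = (35 - 498717)/(219713 + 168387) = -498682/388100 = -498682*1/388100 = -249341/194050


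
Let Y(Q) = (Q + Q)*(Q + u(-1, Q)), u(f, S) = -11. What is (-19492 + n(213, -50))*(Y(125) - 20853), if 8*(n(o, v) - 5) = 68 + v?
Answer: -595999533/4 ≈ -1.4900e+8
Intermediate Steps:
n(o, v) = 27/2 + v/8 (n(o, v) = 5 + (68 + v)/8 = 5 + (17/2 + v/8) = 27/2 + v/8)
Y(Q) = 2*Q*(-11 + Q) (Y(Q) = (Q + Q)*(Q - 11) = (2*Q)*(-11 + Q) = 2*Q*(-11 + Q))
(-19492 + n(213, -50))*(Y(125) - 20853) = (-19492 + (27/2 + (1/8)*(-50)))*(2*125*(-11 + 125) - 20853) = (-19492 + (27/2 - 25/4))*(2*125*114 - 20853) = (-19492 + 29/4)*(28500 - 20853) = -77939/4*7647 = -595999533/4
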